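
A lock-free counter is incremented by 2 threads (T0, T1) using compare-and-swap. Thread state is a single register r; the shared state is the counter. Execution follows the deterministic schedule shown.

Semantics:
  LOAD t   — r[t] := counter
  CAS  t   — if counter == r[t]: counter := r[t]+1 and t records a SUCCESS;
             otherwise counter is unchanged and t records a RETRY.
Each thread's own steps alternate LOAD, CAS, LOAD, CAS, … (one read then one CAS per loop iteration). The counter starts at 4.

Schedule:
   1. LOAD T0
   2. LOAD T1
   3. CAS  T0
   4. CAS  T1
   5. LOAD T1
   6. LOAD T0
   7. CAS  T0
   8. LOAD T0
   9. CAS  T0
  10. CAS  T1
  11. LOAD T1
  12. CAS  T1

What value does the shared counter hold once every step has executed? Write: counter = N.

   1) LOAD T0:  M=4  r_T0=4
   2) LOAD T1:  M=4  r_T1=4
   3) CAS  T0:  M=5  r_T0=4 ✓
   4) CAS  T1:  M=5  r_T1=4 ✗
   5) LOAD T1:  M=5  r_T1=5
   6) LOAD T0:  M=5  r_T0=5
   7) CAS  T0:  M=6  r_T0=5 ✓
   8) LOAD T0:  M=6  r_T0=6
   9) CAS  T0:  M=7  r_T0=6 ✓
  10) CAS  T1:  M=7  r_T1=5 ✗
  11) LOAD T1:  M=7  r_T1=7
  12) CAS  T1:  M=8  r_T1=7 ✓

counter = 8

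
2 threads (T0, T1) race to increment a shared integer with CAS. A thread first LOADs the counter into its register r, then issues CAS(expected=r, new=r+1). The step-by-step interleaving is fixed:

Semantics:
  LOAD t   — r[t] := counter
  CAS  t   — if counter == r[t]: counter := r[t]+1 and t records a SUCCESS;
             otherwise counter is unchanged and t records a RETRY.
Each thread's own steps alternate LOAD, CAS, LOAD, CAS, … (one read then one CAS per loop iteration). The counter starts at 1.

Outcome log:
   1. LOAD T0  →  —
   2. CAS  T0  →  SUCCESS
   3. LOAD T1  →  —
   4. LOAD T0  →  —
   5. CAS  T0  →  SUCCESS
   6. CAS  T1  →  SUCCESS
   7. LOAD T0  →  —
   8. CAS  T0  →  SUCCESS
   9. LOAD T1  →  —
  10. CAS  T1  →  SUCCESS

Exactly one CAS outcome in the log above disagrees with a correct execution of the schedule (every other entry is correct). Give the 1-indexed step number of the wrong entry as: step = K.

Reference trace:
1. LOAD T0 → mem=1 r[T0]=1 [LOAD]
2. CAS T0 → mem=2 r[T0]=1 [OK]
3. LOAD T1 → mem=2 r[T1]=2 [LOAD]
4. LOAD T0 → mem=2 r[T0]=2 [LOAD]
5. CAS T0 → mem=3 r[T0]=2 [OK]
6. CAS T1 → mem=3 r[T1]=2 [RETRY]
7. LOAD T0 → mem=3 r[T0]=3 [LOAD]
8. CAS T0 → mem=4 r[T0]=3 [OK]
9. LOAD T1 → mem=4 r[T1]=4 [LOAD]
10. CAS T1 → mem=5 r[T1]=4 [OK]
Log disagrees first at step 6.

step = 6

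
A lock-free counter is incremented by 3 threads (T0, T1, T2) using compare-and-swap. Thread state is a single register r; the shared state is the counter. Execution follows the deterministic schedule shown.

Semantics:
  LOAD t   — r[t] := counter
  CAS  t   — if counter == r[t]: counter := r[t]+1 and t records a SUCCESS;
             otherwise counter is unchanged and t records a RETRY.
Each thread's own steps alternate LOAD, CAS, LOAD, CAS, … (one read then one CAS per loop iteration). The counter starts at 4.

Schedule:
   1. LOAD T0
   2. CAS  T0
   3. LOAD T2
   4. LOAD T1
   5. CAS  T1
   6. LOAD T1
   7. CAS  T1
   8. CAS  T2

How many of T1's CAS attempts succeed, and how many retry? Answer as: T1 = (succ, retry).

T1 = (2, 0)

   1) LOAD T0:  M=4  r_T0=4
   2) CAS  T0:  M=5  r_T0=4 ✓
   3) LOAD T2:  M=5  r_T2=5
   4) LOAD T1:  M=5  r_T1=5
   5) CAS  T1:  M=6  r_T1=5 ✓
   6) LOAD T1:  M=6  r_T1=6
   7) CAS  T1:  M=7  r_T1=6 ✓
   8) CAS  T2:  M=7  r_T2=5 ✗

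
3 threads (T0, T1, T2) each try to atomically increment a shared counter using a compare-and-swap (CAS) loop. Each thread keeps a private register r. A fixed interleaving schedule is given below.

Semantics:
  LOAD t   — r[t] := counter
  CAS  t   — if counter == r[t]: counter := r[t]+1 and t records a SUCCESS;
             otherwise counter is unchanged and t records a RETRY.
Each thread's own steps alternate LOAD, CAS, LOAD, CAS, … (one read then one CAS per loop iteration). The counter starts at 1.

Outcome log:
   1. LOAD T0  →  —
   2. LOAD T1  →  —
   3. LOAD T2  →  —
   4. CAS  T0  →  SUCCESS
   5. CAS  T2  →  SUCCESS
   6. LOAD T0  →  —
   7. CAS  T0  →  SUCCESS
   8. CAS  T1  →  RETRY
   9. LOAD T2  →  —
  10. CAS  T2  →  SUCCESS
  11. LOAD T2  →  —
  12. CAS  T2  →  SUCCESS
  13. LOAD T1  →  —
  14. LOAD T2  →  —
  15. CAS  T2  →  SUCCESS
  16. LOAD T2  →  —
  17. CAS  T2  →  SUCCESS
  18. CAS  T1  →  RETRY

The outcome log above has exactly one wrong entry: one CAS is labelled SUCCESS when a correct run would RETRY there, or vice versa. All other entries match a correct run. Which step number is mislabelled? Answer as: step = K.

Re-executing:
   1) LOAD T0:  M=1  r_T0=1
   2) LOAD T1:  M=1  r_T1=1
   3) LOAD T2:  M=1  r_T2=1
   4) CAS  T0:  M=2  r_T0=1 ✓
   5) CAS  T2:  M=2  r_T2=1 ✗
   6) LOAD T0:  M=2  r_T0=2
   7) CAS  T0:  M=3  r_T0=2 ✓
   8) CAS  T1:  M=3  r_T1=1 ✗
   9) LOAD T2:  M=3  r_T2=3
  10) CAS  T2:  M=4  r_T2=3 ✓
  11) LOAD T2:  M=4  r_T2=4
  12) CAS  T2:  M=5  r_T2=4 ✓
  13) LOAD T1:  M=5  r_T1=5
  14) LOAD T2:  M=5  r_T2=5
  15) CAS  T2:  M=6  r_T2=5 ✓
  16) LOAD T2:  M=6  r_T2=6
  17) CAS  T2:  M=7  r_T2=6 ✓
  18) CAS  T1:  M=7  r_T1=5 ✗
Log disagrees first at step 5.

step = 5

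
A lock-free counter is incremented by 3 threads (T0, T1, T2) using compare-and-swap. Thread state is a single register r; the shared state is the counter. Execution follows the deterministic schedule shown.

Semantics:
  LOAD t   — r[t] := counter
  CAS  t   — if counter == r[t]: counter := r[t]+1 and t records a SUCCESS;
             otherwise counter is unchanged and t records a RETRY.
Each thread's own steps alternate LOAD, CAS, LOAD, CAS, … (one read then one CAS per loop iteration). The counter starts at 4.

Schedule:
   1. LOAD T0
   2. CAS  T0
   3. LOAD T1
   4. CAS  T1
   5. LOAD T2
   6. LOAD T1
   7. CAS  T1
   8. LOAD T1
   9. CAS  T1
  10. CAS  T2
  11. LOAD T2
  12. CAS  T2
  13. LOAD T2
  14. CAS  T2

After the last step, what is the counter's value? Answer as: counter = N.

1. LOAD T0 → mem=4 r[T0]=4 [LOAD]
2. CAS T0 → mem=5 r[T0]=4 [OK]
3. LOAD T1 → mem=5 r[T1]=5 [LOAD]
4. CAS T1 → mem=6 r[T1]=5 [OK]
5. LOAD T2 → mem=6 r[T2]=6 [LOAD]
6. LOAD T1 → mem=6 r[T1]=6 [LOAD]
7. CAS T1 → mem=7 r[T1]=6 [OK]
8. LOAD T1 → mem=7 r[T1]=7 [LOAD]
9. CAS T1 → mem=8 r[T1]=7 [OK]
10. CAS T2 → mem=8 r[T2]=6 [RETRY]
11. LOAD T2 → mem=8 r[T2]=8 [LOAD]
12. CAS T2 → mem=9 r[T2]=8 [OK]
13. LOAD T2 → mem=9 r[T2]=9 [LOAD]
14. CAS T2 → mem=10 r[T2]=9 [OK]

counter = 10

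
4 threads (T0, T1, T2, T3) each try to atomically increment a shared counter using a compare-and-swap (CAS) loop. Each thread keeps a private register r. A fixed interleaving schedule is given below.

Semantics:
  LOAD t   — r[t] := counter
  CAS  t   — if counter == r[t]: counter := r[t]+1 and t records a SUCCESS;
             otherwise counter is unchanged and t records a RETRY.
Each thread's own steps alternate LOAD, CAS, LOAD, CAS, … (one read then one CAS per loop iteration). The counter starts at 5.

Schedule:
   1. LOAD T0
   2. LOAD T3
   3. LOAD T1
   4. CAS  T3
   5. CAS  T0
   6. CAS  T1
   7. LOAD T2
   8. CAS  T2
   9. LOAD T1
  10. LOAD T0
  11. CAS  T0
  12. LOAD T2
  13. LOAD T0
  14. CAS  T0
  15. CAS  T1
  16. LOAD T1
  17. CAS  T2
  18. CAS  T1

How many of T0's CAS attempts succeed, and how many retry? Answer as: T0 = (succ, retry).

T0 LOAD — after: cnt=5, r=5 — load
T3 LOAD — after: cnt=5, r=5 — load
T1 LOAD — after: cnt=5, r=5 — load
T3 CAS — after: cnt=6, r=5 — ok
T0 CAS — after: cnt=6, r=5 — retry
T1 CAS — after: cnt=6, r=5 — retry
T2 LOAD — after: cnt=6, r=6 — load
T2 CAS — after: cnt=7, r=6 — ok
T1 LOAD — after: cnt=7, r=7 — load
T0 LOAD — after: cnt=7, r=7 — load
T0 CAS — after: cnt=8, r=7 — ok
T2 LOAD — after: cnt=8, r=8 — load
T0 LOAD — after: cnt=8, r=8 — load
T0 CAS — after: cnt=9, r=8 — ok
T1 CAS — after: cnt=9, r=7 — retry
T1 LOAD — after: cnt=9, r=9 — load
T2 CAS — after: cnt=9, r=8 — retry
T1 CAS — after: cnt=10, r=9 — ok

T0 = (2, 1)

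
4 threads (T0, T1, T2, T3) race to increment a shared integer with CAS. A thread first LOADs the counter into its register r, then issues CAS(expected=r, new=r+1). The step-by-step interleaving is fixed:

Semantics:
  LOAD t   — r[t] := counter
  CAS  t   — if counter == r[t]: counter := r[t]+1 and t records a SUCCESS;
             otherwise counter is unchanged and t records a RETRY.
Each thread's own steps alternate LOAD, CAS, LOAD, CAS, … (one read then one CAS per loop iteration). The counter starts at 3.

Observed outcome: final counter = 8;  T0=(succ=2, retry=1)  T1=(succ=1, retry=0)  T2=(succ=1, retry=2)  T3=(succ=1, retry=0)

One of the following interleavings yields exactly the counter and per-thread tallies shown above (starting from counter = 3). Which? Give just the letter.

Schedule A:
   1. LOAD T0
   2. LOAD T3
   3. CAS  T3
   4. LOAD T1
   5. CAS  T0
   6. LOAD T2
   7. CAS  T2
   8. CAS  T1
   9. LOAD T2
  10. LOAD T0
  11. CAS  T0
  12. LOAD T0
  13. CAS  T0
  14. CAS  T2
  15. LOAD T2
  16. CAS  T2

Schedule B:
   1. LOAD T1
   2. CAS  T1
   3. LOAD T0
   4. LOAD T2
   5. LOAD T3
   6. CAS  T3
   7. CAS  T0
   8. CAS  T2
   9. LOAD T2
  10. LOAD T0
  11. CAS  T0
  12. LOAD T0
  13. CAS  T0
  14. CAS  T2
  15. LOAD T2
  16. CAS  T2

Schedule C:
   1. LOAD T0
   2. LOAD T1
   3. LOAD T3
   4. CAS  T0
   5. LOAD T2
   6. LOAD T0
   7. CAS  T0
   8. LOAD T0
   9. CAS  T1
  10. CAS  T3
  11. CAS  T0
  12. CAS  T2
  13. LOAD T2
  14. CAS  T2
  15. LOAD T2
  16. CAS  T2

Run B:
1. LOAD T1 → mem=3 r[T1]=3 [LOAD]
2. CAS T1 → mem=4 r[T1]=3 [OK]
3. LOAD T0 → mem=4 r[T0]=4 [LOAD]
4. LOAD T2 → mem=4 r[T2]=4 [LOAD]
5. LOAD T3 → mem=4 r[T3]=4 [LOAD]
6. CAS T3 → mem=5 r[T3]=4 [OK]
7. CAS T0 → mem=5 r[T0]=4 [RETRY]
8. CAS T2 → mem=5 r[T2]=4 [RETRY]
9. LOAD T2 → mem=5 r[T2]=5 [LOAD]
10. LOAD T0 → mem=5 r[T0]=5 [LOAD]
11. CAS T0 → mem=6 r[T0]=5 [OK]
12. LOAD T0 → mem=6 r[T0]=6 [LOAD]
13. CAS T0 → mem=7 r[T0]=6 [OK]
14. CAS T2 → mem=7 r[T2]=5 [RETRY]
15. LOAD T2 → mem=7 r[T2]=7 [LOAD]
16. CAS T2 → mem=8 r[T2]=7 [OK]

B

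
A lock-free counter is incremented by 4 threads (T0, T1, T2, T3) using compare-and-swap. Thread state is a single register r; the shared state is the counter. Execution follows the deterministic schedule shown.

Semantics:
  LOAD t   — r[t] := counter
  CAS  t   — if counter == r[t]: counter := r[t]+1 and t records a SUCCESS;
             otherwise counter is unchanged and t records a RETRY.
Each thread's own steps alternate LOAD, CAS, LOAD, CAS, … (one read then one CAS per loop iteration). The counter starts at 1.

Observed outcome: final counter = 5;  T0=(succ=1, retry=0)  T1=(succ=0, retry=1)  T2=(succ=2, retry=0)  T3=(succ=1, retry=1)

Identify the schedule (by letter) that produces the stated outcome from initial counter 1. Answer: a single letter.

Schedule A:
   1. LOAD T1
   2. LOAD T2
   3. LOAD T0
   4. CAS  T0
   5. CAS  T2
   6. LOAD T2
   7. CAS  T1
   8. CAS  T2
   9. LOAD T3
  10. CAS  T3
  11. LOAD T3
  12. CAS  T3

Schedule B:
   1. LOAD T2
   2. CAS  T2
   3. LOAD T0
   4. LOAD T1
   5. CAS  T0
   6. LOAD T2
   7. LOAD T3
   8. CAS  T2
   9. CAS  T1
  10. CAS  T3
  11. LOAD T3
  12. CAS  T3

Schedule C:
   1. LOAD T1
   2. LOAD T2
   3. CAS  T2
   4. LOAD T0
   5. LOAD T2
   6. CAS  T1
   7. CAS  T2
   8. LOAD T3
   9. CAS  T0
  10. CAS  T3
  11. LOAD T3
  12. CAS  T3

B

Run B:
1. LOAD T2 → mem=1 r[T2]=1 [LOAD]
2. CAS T2 → mem=2 r[T2]=1 [OK]
3. LOAD T0 → mem=2 r[T0]=2 [LOAD]
4. LOAD T1 → mem=2 r[T1]=2 [LOAD]
5. CAS T0 → mem=3 r[T0]=2 [OK]
6. LOAD T2 → mem=3 r[T2]=3 [LOAD]
7. LOAD T3 → mem=3 r[T3]=3 [LOAD]
8. CAS T2 → mem=4 r[T2]=3 [OK]
9. CAS T1 → mem=4 r[T1]=2 [RETRY]
10. CAS T3 → mem=4 r[T3]=3 [RETRY]
11. LOAD T3 → mem=4 r[T3]=4 [LOAD]
12. CAS T3 → mem=5 r[T3]=4 [OK]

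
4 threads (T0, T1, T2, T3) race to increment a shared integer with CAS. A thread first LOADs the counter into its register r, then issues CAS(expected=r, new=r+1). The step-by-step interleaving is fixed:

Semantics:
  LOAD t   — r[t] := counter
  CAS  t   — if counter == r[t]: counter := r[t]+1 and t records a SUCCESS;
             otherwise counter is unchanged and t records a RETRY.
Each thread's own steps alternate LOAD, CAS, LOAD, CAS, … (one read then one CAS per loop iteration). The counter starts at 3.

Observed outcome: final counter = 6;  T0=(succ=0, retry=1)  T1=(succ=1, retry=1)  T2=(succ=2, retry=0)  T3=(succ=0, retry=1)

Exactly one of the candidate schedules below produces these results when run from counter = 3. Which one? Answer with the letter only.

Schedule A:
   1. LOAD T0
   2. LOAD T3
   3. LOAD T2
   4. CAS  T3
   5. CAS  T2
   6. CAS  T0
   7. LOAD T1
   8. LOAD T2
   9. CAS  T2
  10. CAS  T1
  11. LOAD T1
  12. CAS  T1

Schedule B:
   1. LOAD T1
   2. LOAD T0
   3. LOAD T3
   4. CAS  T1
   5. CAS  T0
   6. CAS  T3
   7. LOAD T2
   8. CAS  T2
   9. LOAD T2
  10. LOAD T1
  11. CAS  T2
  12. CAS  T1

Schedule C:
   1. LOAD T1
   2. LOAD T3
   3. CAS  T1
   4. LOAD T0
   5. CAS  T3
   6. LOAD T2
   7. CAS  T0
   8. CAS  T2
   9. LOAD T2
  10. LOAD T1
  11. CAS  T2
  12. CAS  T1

Run B:
T1 LOAD — after: cnt=3, r=3 — load
T0 LOAD — after: cnt=3, r=3 — load
T3 LOAD — after: cnt=3, r=3 — load
T1 CAS — after: cnt=4, r=3 — ok
T0 CAS — after: cnt=4, r=3 — retry
T3 CAS — after: cnt=4, r=3 — retry
T2 LOAD — after: cnt=4, r=4 — load
T2 CAS — after: cnt=5, r=4 — ok
T2 LOAD — after: cnt=5, r=5 — load
T1 LOAD — after: cnt=5, r=5 — load
T2 CAS — after: cnt=6, r=5 — ok
T1 CAS — after: cnt=6, r=5 — retry

B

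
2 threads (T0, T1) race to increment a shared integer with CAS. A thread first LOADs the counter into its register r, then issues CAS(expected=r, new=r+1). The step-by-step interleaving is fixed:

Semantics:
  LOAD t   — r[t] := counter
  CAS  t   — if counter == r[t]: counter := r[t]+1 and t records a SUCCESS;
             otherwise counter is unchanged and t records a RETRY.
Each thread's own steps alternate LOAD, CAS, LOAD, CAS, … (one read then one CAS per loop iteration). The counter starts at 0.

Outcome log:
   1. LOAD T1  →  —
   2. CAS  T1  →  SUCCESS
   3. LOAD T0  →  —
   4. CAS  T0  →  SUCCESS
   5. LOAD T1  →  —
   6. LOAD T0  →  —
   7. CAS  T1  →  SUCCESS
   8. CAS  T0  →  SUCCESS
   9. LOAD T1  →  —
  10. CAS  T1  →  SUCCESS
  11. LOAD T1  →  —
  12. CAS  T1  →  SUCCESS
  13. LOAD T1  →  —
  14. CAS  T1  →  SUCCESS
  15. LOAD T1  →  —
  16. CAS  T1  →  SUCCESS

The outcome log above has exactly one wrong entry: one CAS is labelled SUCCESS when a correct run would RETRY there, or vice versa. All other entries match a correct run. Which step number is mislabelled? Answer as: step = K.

step = 8

Correct run:
   1) LOAD T1:  M=0  r_T1=0
   2) CAS  T1:  M=1  r_T1=0 ✓
   3) LOAD T0:  M=1  r_T0=1
   4) CAS  T0:  M=2  r_T0=1 ✓
   5) LOAD T1:  M=2  r_T1=2
   6) LOAD T0:  M=2  r_T0=2
   7) CAS  T1:  M=3  r_T1=2 ✓
   8) CAS  T0:  M=3  r_T0=2 ✗
   9) LOAD T1:  M=3  r_T1=3
  10) CAS  T1:  M=4  r_T1=3 ✓
  11) LOAD T1:  M=4  r_T1=4
  12) CAS  T1:  M=5  r_T1=4 ✓
  13) LOAD T1:  M=5  r_T1=5
  14) CAS  T1:  M=6  r_T1=5 ✓
  15) LOAD T1:  M=6  r_T1=6
  16) CAS  T1:  M=7  r_T1=6 ✓
Log disagrees first at step 8.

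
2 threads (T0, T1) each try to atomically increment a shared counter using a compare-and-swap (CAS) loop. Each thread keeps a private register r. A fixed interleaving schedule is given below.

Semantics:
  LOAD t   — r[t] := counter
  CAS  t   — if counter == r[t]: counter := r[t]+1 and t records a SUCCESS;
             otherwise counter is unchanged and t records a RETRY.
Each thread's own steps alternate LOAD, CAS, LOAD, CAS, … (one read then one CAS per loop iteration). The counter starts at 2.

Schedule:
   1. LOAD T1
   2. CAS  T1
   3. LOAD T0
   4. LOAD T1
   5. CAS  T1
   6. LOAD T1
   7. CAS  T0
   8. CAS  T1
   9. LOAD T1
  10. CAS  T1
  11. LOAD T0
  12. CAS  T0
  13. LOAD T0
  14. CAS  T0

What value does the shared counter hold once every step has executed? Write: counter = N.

counter = 8

step 1: T1 LOAD ⇒ load; ctr=2 reg=2
step 2: T1 CAS ⇒ ok; ctr=3 reg=2
step 3: T0 LOAD ⇒ load; ctr=3 reg=3
step 4: T1 LOAD ⇒ load; ctr=3 reg=3
step 5: T1 CAS ⇒ ok; ctr=4 reg=3
step 6: T1 LOAD ⇒ load; ctr=4 reg=4
step 7: T0 CAS ⇒ retry; ctr=4 reg=3
step 8: T1 CAS ⇒ ok; ctr=5 reg=4
step 9: T1 LOAD ⇒ load; ctr=5 reg=5
step 10: T1 CAS ⇒ ok; ctr=6 reg=5
step 11: T0 LOAD ⇒ load; ctr=6 reg=6
step 12: T0 CAS ⇒ ok; ctr=7 reg=6
step 13: T0 LOAD ⇒ load; ctr=7 reg=7
step 14: T0 CAS ⇒ ok; ctr=8 reg=7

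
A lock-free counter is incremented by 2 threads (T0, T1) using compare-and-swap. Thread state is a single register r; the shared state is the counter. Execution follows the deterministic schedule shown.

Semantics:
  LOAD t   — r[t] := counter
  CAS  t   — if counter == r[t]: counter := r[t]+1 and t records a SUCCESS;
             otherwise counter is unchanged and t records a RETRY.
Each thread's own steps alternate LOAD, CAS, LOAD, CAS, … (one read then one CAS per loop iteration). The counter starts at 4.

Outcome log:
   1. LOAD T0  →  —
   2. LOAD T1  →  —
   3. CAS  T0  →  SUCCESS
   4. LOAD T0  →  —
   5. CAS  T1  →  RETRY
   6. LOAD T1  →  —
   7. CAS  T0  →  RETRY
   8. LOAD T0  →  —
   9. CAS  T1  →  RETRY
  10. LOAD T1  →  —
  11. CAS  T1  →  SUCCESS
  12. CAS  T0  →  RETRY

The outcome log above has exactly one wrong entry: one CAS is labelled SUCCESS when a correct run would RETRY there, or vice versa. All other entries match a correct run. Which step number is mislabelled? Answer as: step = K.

Re-executing:
#1 T0 reads 4
#2 T1 reads 4
#3 T0 CAS(4→5) writes; counter now 5
#4 T0 reads 5
#5 T1 CAS(4→5) fails; counter now 5
#6 T1 reads 5
#7 T0 CAS(5→6) writes; counter now 6
#8 T0 reads 6
#9 T1 CAS(5→6) fails; counter now 6
#10 T1 reads 6
#11 T1 CAS(6→7) writes; counter now 7
#12 T0 CAS(6→7) fails; counter now 7
Flip is step 7.

step = 7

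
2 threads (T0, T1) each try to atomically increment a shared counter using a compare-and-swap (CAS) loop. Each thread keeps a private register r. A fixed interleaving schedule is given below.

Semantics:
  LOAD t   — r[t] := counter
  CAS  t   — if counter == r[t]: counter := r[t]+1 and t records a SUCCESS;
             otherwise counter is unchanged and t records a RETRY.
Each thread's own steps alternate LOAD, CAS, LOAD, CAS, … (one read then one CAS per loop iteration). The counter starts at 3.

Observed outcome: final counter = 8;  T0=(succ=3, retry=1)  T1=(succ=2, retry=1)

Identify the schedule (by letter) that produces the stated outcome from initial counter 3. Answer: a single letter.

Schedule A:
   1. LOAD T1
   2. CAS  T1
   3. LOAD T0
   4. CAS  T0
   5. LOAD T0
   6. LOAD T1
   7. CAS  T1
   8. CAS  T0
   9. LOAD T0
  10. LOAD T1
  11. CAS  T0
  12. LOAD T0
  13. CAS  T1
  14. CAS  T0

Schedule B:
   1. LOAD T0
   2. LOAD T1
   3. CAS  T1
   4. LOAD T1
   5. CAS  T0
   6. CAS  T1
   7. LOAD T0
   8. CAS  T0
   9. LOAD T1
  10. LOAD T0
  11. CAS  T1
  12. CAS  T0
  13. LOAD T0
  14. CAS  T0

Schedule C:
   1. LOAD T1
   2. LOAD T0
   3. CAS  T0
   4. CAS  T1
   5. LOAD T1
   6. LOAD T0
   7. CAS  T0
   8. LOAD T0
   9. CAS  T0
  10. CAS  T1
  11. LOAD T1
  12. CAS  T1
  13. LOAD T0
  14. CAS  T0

Simulating candidate A:
1. LOAD T1 → mem=3 r[T1]=3 [LOAD]
2. CAS T1 → mem=4 r[T1]=3 [OK]
3. LOAD T0 → mem=4 r[T0]=4 [LOAD]
4. CAS T0 → mem=5 r[T0]=4 [OK]
5. LOAD T0 → mem=5 r[T0]=5 [LOAD]
6. LOAD T1 → mem=5 r[T1]=5 [LOAD]
7. CAS T1 → mem=6 r[T1]=5 [OK]
8. CAS T0 → mem=6 r[T0]=5 [RETRY]
9. LOAD T0 → mem=6 r[T0]=6 [LOAD]
10. LOAD T1 → mem=6 r[T1]=6 [LOAD]
11. CAS T0 → mem=7 r[T0]=6 [OK]
12. LOAD T0 → mem=7 r[T0]=7 [LOAD]
13. CAS T1 → mem=7 r[T1]=6 [RETRY]
14. CAS T0 → mem=8 r[T0]=7 [OK]

A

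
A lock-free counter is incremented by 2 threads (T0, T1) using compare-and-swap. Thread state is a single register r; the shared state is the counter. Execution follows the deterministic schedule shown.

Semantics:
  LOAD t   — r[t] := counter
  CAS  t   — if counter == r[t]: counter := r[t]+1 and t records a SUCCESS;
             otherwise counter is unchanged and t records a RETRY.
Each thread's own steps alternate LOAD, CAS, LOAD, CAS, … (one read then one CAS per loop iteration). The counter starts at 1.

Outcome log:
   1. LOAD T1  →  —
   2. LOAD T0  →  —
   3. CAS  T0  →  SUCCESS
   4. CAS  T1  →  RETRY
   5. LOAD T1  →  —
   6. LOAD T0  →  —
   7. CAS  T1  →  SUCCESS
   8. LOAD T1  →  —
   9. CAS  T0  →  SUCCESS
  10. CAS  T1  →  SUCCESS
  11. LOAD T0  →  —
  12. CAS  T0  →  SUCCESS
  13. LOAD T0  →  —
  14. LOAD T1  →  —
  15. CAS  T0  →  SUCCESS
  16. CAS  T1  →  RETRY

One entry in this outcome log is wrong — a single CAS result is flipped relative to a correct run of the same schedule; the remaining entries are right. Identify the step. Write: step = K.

step = 9

Correct run:
   1) LOAD T1:  M=1  r_T1=1
   2) LOAD T0:  M=1  r_T0=1
   3) CAS  T0:  M=2  r_T0=1 ✓
   4) CAS  T1:  M=2  r_T1=1 ✗
   5) LOAD T1:  M=2  r_T1=2
   6) LOAD T0:  M=2  r_T0=2
   7) CAS  T1:  M=3  r_T1=2 ✓
   8) LOAD T1:  M=3  r_T1=3
   9) CAS  T0:  M=3  r_T0=2 ✗
  10) CAS  T1:  M=4  r_T1=3 ✓
  11) LOAD T0:  M=4  r_T0=4
  12) CAS  T0:  M=5  r_T0=4 ✓
  13) LOAD T0:  M=5  r_T0=5
  14) LOAD T1:  M=5  r_T1=5
  15) CAS  T0:  M=6  r_T0=5 ✓
  16) CAS  T1:  M=6  r_T1=5 ✗
Mismatch at 9.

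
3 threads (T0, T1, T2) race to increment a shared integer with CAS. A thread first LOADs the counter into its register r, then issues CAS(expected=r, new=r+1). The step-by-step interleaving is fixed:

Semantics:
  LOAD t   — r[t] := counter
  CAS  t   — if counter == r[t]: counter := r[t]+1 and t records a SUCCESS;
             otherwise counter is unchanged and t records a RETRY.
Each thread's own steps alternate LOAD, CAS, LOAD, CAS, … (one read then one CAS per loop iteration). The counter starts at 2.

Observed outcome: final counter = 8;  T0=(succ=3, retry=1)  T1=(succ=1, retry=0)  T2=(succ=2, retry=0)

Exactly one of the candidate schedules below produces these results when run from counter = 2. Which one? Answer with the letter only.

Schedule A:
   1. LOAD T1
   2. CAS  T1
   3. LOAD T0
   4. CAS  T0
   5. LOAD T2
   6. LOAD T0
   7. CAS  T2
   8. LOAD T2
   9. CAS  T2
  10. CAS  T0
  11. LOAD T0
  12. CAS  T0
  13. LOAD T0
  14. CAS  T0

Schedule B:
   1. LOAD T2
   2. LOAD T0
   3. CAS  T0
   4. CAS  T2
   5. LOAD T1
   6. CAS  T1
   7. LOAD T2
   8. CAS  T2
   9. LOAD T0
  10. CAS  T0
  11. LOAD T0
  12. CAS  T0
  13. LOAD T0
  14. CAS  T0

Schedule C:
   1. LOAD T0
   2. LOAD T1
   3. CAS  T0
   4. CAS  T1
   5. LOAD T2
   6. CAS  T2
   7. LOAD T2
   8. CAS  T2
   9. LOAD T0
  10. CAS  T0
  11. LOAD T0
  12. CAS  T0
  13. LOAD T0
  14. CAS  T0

Simulating candidate A:
1. LOAD T1 → mem=2 r[T1]=2 [LOAD]
2. CAS T1 → mem=3 r[T1]=2 [OK]
3. LOAD T0 → mem=3 r[T0]=3 [LOAD]
4. CAS T0 → mem=4 r[T0]=3 [OK]
5. LOAD T2 → mem=4 r[T2]=4 [LOAD]
6. LOAD T0 → mem=4 r[T0]=4 [LOAD]
7. CAS T2 → mem=5 r[T2]=4 [OK]
8. LOAD T2 → mem=5 r[T2]=5 [LOAD]
9. CAS T2 → mem=6 r[T2]=5 [OK]
10. CAS T0 → mem=6 r[T0]=4 [RETRY]
11. LOAD T0 → mem=6 r[T0]=6 [LOAD]
12. CAS T0 → mem=7 r[T0]=6 [OK]
13. LOAD T0 → mem=7 r[T0]=7 [LOAD]
14. CAS T0 → mem=8 r[T0]=7 [OK]

A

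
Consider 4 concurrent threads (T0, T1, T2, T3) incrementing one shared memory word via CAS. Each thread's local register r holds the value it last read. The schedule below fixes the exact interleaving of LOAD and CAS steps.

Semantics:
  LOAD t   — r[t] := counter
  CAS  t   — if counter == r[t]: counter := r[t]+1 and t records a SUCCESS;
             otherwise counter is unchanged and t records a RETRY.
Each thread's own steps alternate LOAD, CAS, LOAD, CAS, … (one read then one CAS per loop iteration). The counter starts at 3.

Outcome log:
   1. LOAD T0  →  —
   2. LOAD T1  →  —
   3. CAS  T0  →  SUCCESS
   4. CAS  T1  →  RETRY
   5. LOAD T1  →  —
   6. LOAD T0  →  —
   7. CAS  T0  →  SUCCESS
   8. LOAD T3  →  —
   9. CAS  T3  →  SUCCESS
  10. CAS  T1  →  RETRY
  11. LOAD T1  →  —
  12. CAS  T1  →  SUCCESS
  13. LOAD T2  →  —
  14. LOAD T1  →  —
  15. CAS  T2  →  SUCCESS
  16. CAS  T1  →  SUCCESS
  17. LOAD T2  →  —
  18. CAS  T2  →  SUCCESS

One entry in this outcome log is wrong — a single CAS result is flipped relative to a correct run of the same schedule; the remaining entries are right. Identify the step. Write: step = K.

step = 16

Correct run:
#1 T0 reads 3
#2 T1 reads 3
#3 T0 CAS(3→4) writes; counter now 4
#4 T1 CAS(3→4) fails; counter now 4
#5 T1 reads 4
#6 T0 reads 4
#7 T0 CAS(4→5) writes; counter now 5
#8 T3 reads 5
#9 T3 CAS(5→6) writes; counter now 6
#10 T1 CAS(4→5) fails; counter now 6
#11 T1 reads 6
#12 T1 CAS(6→7) writes; counter now 7
#13 T2 reads 7
#14 T1 reads 7
#15 T2 CAS(7→8) writes; counter now 8
#16 T1 CAS(7→8) fails; counter now 8
#17 T2 reads 8
#18 T2 CAS(8→9) writes; counter now 9
Log disagrees first at step 16.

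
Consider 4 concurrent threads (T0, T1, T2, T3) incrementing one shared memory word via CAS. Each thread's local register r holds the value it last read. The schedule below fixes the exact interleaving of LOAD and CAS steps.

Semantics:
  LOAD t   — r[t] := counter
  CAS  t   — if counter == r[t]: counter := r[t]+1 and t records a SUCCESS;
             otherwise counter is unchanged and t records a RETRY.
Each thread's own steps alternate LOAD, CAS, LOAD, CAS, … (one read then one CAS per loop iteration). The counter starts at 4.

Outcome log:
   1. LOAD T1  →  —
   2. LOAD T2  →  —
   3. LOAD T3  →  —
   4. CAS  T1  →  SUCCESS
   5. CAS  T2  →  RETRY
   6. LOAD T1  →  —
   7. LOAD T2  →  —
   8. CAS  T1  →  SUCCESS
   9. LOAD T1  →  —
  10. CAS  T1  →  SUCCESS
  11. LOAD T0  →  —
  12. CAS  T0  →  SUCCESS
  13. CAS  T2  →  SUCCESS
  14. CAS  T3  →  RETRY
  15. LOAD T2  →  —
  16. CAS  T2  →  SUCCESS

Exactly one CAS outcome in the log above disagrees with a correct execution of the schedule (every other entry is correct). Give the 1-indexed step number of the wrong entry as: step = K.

Reference trace:
T1 LOAD — after: cnt=4, r=4 — load
T2 LOAD — after: cnt=4, r=4 — load
T3 LOAD — after: cnt=4, r=4 — load
T1 CAS — after: cnt=5, r=4 — ok
T2 CAS — after: cnt=5, r=4 — retry
T1 LOAD — after: cnt=5, r=5 — load
T2 LOAD — after: cnt=5, r=5 — load
T1 CAS — after: cnt=6, r=5 — ok
T1 LOAD — after: cnt=6, r=6 — load
T1 CAS — after: cnt=7, r=6 — ok
T0 LOAD — after: cnt=7, r=7 — load
T0 CAS — after: cnt=8, r=7 — ok
T2 CAS — after: cnt=8, r=5 — retry
T3 CAS — after: cnt=8, r=4 — retry
T2 LOAD — after: cnt=8, r=8 — load
T2 CAS — after: cnt=9, r=8 — ok
Flip is step 13.

step = 13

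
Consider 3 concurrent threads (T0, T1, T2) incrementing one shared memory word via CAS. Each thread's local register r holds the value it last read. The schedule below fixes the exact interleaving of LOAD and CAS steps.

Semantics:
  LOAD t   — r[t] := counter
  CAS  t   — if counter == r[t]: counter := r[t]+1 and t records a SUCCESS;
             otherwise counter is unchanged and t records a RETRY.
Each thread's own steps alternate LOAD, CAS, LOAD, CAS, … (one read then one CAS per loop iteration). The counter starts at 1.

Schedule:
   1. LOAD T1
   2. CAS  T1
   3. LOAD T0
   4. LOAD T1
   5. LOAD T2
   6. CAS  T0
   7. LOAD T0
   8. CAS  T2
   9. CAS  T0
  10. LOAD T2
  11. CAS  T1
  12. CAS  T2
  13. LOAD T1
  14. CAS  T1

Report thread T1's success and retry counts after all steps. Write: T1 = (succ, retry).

   1) LOAD T1:  M=1  r_T1=1
   2) CAS  T1:  M=2  r_T1=1 ✓
   3) LOAD T0:  M=2  r_T0=2
   4) LOAD T1:  M=2  r_T1=2
   5) LOAD T2:  M=2  r_T2=2
   6) CAS  T0:  M=3  r_T0=2 ✓
   7) LOAD T0:  M=3  r_T0=3
   8) CAS  T2:  M=3  r_T2=2 ✗
   9) CAS  T0:  M=4  r_T0=3 ✓
  10) LOAD T2:  M=4  r_T2=4
  11) CAS  T1:  M=4  r_T1=2 ✗
  12) CAS  T2:  M=5  r_T2=4 ✓
  13) LOAD T1:  M=5  r_T1=5
  14) CAS  T1:  M=6  r_T1=5 ✓

T1 = (2, 1)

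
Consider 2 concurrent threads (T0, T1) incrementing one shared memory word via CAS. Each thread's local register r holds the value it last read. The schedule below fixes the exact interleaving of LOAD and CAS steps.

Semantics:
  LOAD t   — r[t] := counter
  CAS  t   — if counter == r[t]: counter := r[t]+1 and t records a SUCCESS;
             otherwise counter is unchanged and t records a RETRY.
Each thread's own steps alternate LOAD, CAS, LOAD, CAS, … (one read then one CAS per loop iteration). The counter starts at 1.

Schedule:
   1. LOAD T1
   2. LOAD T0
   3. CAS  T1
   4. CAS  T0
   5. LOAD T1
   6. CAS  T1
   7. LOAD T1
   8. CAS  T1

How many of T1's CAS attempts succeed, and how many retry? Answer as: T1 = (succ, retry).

T1 = (3, 0)

#1 T1 reads 1
#2 T0 reads 1
#3 T1 CAS(1→2) writes; counter now 2
#4 T0 CAS(1→2) fails; counter now 2
#5 T1 reads 2
#6 T1 CAS(2→3) writes; counter now 3
#7 T1 reads 3
#8 T1 CAS(3→4) writes; counter now 4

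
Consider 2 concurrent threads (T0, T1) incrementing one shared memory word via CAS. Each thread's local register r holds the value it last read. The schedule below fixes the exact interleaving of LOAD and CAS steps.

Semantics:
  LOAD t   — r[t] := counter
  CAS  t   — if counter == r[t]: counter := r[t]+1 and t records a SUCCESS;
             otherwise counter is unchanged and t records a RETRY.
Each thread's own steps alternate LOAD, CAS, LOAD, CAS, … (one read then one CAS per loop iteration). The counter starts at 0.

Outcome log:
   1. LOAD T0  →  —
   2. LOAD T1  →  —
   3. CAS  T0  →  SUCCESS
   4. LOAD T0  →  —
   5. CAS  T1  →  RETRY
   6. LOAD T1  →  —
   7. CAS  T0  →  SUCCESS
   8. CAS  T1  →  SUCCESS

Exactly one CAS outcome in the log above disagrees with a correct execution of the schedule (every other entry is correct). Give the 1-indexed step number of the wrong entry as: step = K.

Reference trace:
T0 LOAD — after: cnt=0, r=0 — load
T1 LOAD — after: cnt=0, r=0 — load
T0 CAS — after: cnt=1, r=0 — ok
T0 LOAD — after: cnt=1, r=1 — load
T1 CAS — after: cnt=1, r=0 — retry
T1 LOAD — after: cnt=1, r=1 — load
T0 CAS — after: cnt=2, r=1 — ok
T1 CAS — after: cnt=2, r=1 — retry
Flip is step 8.

step = 8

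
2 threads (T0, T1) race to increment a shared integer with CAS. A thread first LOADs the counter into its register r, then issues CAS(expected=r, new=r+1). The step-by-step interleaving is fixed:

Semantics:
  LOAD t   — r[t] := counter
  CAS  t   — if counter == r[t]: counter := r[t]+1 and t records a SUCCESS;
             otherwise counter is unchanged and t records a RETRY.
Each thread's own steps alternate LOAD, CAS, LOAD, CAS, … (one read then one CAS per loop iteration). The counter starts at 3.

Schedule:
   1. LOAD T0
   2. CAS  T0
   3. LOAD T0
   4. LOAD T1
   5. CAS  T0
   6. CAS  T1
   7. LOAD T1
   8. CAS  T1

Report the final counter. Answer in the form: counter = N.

1. LOAD T0 → mem=3 r[T0]=3 [LOAD]
2. CAS T0 → mem=4 r[T0]=3 [OK]
3. LOAD T0 → mem=4 r[T0]=4 [LOAD]
4. LOAD T1 → mem=4 r[T1]=4 [LOAD]
5. CAS T0 → mem=5 r[T0]=4 [OK]
6. CAS T1 → mem=5 r[T1]=4 [RETRY]
7. LOAD T1 → mem=5 r[T1]=5 [LOAD]
8. CAS T1 → mem=6 r[T1]=5 [OK]

counter = 6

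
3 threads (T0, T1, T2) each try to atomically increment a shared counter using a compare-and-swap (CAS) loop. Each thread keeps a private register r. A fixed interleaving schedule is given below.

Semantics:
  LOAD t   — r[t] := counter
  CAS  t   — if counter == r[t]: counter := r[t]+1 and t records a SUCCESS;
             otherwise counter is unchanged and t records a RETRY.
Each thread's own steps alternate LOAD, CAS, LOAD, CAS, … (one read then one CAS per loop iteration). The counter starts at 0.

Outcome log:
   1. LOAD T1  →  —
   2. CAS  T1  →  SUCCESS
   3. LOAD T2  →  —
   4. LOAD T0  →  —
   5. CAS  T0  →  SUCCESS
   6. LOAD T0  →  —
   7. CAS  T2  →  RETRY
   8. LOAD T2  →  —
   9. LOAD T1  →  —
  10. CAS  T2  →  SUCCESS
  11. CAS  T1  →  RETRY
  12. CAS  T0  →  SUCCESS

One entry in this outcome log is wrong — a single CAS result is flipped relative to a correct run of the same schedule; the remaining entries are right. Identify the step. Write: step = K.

Correct run:
1. LOAD T1 → mem=0 r[T1]=0 [LOAD]
2. CAS T1 → mem=1 r[T1]=0 [OK]
3. LOAD T2 → mem=1 r[T2]=1 [LOAD]
4. LOAD T0 → mem=1 r[T0]=1 [LOAD]
5. CAS T0 → mem=2 r[T0]=1 [OK]
6. LOAD T0 → mem=2 r[T0]=2 [LOAD]
7. CAS T2 → mem=2 r[T2]=1 [RETRY]
8. LOAD T2 → mem=2 r[T2]=2 [LOAD]
9. LOAD T1 → mem=2 r[T1]=2 [LOAD]
10. CAS T2 → mem=3 r[T2]=2 [OK]
11. CAS T1 → mem=3 r[T1]=2 [RETRY]
12. CAS T0 → mem=3 r[T0]=2 [RETRY]
Mismatch at 12.

step = 12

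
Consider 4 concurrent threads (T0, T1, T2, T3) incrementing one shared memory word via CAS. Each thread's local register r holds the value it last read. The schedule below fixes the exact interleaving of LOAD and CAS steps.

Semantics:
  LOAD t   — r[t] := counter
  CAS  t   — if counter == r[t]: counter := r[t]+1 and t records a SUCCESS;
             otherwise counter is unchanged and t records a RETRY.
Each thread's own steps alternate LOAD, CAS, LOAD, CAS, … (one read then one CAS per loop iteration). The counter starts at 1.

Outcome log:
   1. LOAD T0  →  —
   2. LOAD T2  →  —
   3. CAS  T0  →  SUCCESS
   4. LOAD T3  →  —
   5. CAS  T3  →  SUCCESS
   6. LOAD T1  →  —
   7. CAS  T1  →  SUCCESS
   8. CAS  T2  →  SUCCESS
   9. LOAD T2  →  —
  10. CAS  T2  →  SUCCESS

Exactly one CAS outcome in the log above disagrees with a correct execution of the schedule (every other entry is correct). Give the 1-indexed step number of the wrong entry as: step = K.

Correct run:
1. LOAD T0 → mem=1 r[T0]=1 [LOAD]
2. LOAD T2 → mem=1 r[T2]=1 [LOAD]
3. CAS T0 → mem=2 r[T0]=1 [OK]
4. LOAD T3 → mem=2 r[T3]=2 [LOAD]
5. CAS T3 → mem=3 r[T3]=2 [OK]
6. LOAD T1 → mem=3 r[T1]=3 [LOAD]
7. CAS T1 → mem=4 r[T1]=3 [OK]
8. CAS T2 → mem=4 r[T2]=1 [RETRY]
9. LOAD T2 → mem=4 r[T2]=4 [LOAD]
10. CAS T2 → mem=5 r[T2]=4 [OK]
Flip is step 8.

step = 8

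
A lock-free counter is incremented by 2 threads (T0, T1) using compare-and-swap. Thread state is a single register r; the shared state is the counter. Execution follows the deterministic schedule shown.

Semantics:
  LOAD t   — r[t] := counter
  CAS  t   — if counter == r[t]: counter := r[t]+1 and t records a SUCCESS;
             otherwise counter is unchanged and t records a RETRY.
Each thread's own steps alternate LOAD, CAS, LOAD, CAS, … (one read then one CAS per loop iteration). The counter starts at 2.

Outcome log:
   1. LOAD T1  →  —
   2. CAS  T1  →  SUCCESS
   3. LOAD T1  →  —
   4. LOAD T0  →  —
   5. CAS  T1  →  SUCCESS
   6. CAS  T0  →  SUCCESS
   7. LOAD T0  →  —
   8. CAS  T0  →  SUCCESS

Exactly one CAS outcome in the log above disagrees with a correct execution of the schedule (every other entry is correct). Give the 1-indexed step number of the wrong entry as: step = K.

step = 6

Re-executing:
1. LOAD T1 → mem=2 r[T1]=2 [LOAD]
2. CAS T1 → mem=3 r[T1]=2 [OK]
3. LOAD T1 → mem=3 r[T1]=3 [LOAD]
4. LOAD T0 → mem=3 r[T0]=3 [LOAD]
5. CAS T1 → mem=4 r[T1]=3 [OK]
6. CAS T0 → mem=4 r[T0]=3 [RETRY]
7. LOAD T0 → mem=4 r[T0]=4 [LOAD]
8. CAS T0 → mem=5 r[T0]=4 [OK]
Mismatch at 6.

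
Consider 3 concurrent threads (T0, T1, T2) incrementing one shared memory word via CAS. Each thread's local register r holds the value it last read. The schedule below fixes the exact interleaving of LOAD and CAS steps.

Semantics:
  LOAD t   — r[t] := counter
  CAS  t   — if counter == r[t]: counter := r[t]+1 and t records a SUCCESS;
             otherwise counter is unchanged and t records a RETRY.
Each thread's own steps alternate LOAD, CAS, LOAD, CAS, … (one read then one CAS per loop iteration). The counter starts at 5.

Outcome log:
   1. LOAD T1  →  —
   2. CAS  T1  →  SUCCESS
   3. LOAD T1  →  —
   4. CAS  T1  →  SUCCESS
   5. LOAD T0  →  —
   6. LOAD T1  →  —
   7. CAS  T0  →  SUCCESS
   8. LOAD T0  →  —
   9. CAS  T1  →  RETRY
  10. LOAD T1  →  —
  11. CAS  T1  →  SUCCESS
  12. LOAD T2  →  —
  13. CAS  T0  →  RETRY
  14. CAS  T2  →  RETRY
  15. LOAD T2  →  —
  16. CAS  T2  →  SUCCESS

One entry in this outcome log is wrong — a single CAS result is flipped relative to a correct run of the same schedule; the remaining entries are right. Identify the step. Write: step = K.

step = 14

Correct run:
T1 LOAD — after: cnt=5, r=5 — load
T1 CAS — after: cnt=6, r=5 — ok
T1 LOAD — after: cnt=6, r=6 — load
T1 CAS — after: cnt=7, r=6 — ok
T0 LOAD — after: cnt=7, r=7 — load
T1 LOAD — after: cnt=7, r=7 — load
T0 CAS — after: cnt=8, r=7 — ok
T0 LOAD — after: cnt=8, r=8 — load
T1 CAS — after: cnt=8, r=7 — retry
T1 LOAD — after: cnt=8, r=8 — load
T1 CAS — after: cnt=9, r=8 — ok
T2 LOAD — after: cnt=9, r=9 — load
T0 CAS — after: cnt=9, r=8 — retry
T2 CAS — after: cnt=10, r=9 — ok
T2 LOAD — after: cnt=10, r=10 — load
T2 CAS — after: cnt=11, r=10 — ok
Flip is step 14.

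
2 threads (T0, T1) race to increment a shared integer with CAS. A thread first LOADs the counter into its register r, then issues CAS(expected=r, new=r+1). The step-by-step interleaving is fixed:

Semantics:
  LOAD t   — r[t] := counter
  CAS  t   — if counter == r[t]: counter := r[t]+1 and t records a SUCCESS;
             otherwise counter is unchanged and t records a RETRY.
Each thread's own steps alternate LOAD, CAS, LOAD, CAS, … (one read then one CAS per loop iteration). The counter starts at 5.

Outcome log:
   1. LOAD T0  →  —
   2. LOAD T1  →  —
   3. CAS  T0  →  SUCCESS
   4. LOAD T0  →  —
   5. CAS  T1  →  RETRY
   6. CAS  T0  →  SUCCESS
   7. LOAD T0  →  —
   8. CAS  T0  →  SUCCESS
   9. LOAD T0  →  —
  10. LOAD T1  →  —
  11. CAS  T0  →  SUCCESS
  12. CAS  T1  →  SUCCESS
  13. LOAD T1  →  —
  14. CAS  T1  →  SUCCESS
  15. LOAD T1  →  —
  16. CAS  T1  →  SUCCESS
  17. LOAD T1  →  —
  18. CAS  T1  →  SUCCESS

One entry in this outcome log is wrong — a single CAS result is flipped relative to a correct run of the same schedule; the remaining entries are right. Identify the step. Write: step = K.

Re-executing:
step 1: T0 LOAD ⇒ load; ctr=5 reg=5
step 2: T1 LOAD ⇒ load; ctr=5 reg=5
step 3: T0 CAS ⇒ ok; ctr=6 reg=5
step 4: T0 LOAD ⇒ load; ctr=6 reg=6
step 5: T1 CAS ⇒ retry; ctr=6 reg=5
step 6: T0 CAS ⇒ ok; ctr=7 reg=6
step 7: T0 LOAD ⇒ load; ctr=7 reg=7
step 8: T0 CAS ⇒ ok; ctr=8 reg=7
step 9: T0 LOAD ⇒ load; ctr=8 reg=8
step 10: T1 LOAD ⇒ load; ctr=8 reg=8
step 11: T0 CAS ⇒ ok; ctr=9 reg=8
step 12: T1 CAS ⇒ retry; ctr=9 reg=8
step 13: T1 LOAD ⇒ load; ctr=9 reg=9
step 14: T1 CAS ⇒ ok; ctr=10 reg=9
step 15: T1 LOAD ⇒ load; ctr=10 reg=10
step 16: T1 CAS ⇒ ok; ctr=11 reg=10
step 17: T1 LOAD ⇒ load; ctr=11 reg=11
step 18: T1 CAS ⇒ ok; ctr=12 reg=11
Mismatch at 12.

step = 12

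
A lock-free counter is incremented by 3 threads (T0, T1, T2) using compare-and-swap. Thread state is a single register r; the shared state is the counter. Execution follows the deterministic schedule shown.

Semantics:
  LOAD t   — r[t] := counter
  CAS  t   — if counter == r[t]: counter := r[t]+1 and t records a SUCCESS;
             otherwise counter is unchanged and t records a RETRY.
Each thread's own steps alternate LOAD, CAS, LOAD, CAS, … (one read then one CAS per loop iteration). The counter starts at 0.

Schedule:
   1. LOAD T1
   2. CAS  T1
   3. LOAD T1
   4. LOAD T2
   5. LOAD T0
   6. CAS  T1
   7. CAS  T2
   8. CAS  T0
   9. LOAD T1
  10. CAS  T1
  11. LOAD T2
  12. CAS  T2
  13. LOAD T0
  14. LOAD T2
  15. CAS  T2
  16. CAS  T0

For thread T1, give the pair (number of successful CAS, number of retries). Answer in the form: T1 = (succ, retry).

T1 LOAD — after: cnt=0, r=0 — load
T1 CAS — after: cnt=1, r=0 — ok
T1 LOAD — after: cnt=1, r=1 — load
T2 LOAD — after: cnt=1, r=1 — load
T0 LOAD — after: cnt=1, r=1 — load
T1 CAS — after: cnt=2, r=1 — ok
T2 CAS — after: cnt=2, r=1 — retry
T0 CAS — after: cnt=2, r=1 — retry
T1 LOAD — after: cnt=2, r=2 — load
T1 CAS — after: cnt=3, r=2 — ok
T2 LOAD — after: cnt=3, r=3 — load
T2 CAS — after: cnt=4, r=3 — ok
T0 LOAD — after: cnt=4, r=4 — load
T2 LOAD — after: cnt=4, r=4 — load
T2 CAS — after: cnt=5, r=4 — ok
T0 CAS — after: cnt=5, r=4 — retry

T1 = (3, 0)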